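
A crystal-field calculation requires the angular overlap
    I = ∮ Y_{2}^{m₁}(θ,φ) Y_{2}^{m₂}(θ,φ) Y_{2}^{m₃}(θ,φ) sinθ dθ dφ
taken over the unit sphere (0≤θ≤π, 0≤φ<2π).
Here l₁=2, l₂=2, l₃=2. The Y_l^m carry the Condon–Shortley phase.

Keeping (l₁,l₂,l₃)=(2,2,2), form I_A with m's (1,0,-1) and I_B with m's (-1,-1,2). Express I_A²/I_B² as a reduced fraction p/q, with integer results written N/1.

Same 2,2,2: normalisation and zero-m 3j drop out of the ratio.
A: Δ: 2! 2! 2! / 7! → 1/630; sum: t=0:+1/4 t=1:−1/2 = -1/4; 3j²(2 2 2; 1 0 -1) = Δ·Π!·Σ² = 1/70  (sign +1)
B: Δ: 2! 2! 2! / 7! → 1/630; sum: t=1:−1/4 = -1/4; 3j²(2 2 2; -1 -1 2) = Δ·Π!·Σ² = 3/35  (sign -1)
I_A²/I_B² = (1/70)/(3/35) = 1/6

1/6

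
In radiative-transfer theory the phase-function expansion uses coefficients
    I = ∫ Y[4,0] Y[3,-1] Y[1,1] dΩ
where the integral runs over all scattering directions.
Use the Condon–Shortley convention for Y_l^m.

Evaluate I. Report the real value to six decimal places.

Rules hold: Σm=0, L=8 even, 1≤1≤7.
N = 9·7·3 = 189
Δ = 6!·2!·0!/9! = 1/252
Racah Σ t=3..3: t=3:−1/36 = -1/36
⇒ 3j(4 3 1; 0 0 0)² = 4/63, sgn +1
Racah Σ t=2..2: t=2:+1/96 = 1/96
⇒ 3j(4 3 1; 0 -1 1)² = 1/42, sgn +1
4πI² = N·(3j₀)²·(3jₘ)² = 2/7
I = +1·√(0.285714/4π) = 0.15078601

0.150786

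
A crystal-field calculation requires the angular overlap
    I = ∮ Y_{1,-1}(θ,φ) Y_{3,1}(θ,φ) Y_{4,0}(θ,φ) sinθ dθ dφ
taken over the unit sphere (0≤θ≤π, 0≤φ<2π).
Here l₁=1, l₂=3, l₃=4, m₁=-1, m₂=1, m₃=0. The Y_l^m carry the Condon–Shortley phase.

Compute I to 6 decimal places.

0.150786

Checks pass: Σm=0; 8 even; l₃=4∈[2,4].
(2·1+1)(2·3+1)(2·4+1) = 189
Δ: 0! 2! 6! / 9! → 1/252
sum: t=0:+1/36 = 1/36
3j²(1 3 4; 0 0 0) = Δ·Π!·Σ² = 4/63  (sign +1)
sum: t=0:+1/96 = 1/96
3j²(1 3 4; -1 1 0) = Δ·Π!·Σ² = 1/42  (sign +1)
combine: 4πI² = 189·4/63·1/42 = 2/7
take √, sign +1: I = 0.15078601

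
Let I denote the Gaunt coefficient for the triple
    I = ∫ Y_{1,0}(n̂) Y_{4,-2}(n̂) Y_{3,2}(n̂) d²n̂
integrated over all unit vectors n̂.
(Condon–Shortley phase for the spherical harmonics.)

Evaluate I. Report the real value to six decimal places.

m-sum 0 ✓  L=8 even ✓  3≤3≤5 ✓
Π(2lᵢ+1) = 3×9×7 = 189
triangle coeff Δ(1,4,3) = 1/252
Σ_t [1,1]: t=1:−1/36 = -1/36
(3j)²=4/63 [(1 4 3; 0 0 0)], sign=+1
Σ_t [1,1]: t=1:−1/120 = -1/120
(3j)²=1/21 [(1 4 3; 0 -2 2)], sign=+1
⇒ 4πI² = 4/7
I = (+1)√(4/7/(4π)) = 0.21324362

0.213244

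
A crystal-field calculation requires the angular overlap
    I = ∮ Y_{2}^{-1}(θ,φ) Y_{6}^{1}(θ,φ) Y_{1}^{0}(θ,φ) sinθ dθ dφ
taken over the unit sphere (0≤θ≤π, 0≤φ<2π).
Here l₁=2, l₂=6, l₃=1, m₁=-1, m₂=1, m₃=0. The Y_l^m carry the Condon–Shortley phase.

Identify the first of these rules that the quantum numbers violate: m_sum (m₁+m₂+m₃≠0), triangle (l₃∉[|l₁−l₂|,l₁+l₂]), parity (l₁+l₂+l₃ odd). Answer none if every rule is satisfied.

triangle

m₁+m₂+m₃ = -1 + 1 + 0 = 0  ✓
triangle: |2−6|=4 ≤ l₃=1 ≤ 2+6=8  ✗
parity: l₁+l₂+l₃ = 9 is odd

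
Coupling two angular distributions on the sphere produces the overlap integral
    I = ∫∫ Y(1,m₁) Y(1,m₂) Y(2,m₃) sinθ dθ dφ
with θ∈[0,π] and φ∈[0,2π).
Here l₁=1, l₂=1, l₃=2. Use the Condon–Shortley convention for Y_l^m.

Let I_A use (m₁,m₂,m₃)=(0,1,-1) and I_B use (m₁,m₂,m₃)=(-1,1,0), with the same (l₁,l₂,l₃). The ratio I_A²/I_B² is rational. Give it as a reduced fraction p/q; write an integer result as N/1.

Shared (l₁,l₂,l₃)=(1,1,2): N and (l;000)² cancel in I_A²/I_B².
A: Δ = 0!·2!·2!/5! = 1/30; Racah Σ t=0..0: t=0:+1/2 = 1/2; ⇒ 3j(1 1 2; 0 1 -1)² = 1/10, sgn -1
B: Δ = 0!·2!·2!/5! = 1/30; Racah Σ t=0..0: t=0:+1/4 = 1/4; ⇒ 3j(1 1 2; -1 1 0)² = 1/30, sgn +1
I_A²/I_B² = (1/10)/(1/30) = 3/1

3/1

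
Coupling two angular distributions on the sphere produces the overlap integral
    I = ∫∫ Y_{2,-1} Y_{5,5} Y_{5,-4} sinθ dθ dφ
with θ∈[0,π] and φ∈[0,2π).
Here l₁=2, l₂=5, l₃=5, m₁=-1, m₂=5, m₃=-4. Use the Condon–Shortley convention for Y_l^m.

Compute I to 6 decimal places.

Checks pass: Σm=0; 12 even; l₃=5∈[3,7].
(2·2+1)(2·5+1)(2·5+1) = 605
Δ: 2! 2! 8! / 13! → 1/38610
sum: t=0:+1/2880 t=1:−1/576 t=2:+1/2880 = -1/960
3j²(2 5 5; 0 0 0) = Δ·Π!·Σ² = 10/429  (sign +1)
sum: t=2:+1/80640 = 1/80640
3j²(2 5 5; -1 5 -4) = Δ·Π!·Σ² = 9/286  (sign -1)
combine: 4πI² = 605·10/429·9/286 = 75/169
take √, sign -1: I = -0.18792404

-0.187924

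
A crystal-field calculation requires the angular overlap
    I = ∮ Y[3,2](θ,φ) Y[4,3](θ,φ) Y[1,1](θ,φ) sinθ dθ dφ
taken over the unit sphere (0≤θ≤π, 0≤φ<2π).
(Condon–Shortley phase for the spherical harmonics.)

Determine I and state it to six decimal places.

Σmᵢ = 6 ≠ 0, so the φ-integral vanishes; I = 0

0.000000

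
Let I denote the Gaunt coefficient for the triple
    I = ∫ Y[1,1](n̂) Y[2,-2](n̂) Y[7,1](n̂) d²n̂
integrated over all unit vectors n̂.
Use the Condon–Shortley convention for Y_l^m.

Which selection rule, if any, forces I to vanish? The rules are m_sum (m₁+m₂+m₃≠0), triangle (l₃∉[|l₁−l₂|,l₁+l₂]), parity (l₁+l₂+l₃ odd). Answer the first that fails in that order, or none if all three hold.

triangle

m₁+m₂+m₃ = 1 − 2 + 1 = 0  ✓
triangle: |1−2|=1 ≤ l₃=7 ≤ 1+2=3  ✗
parity: l₁+l₂+l₃ = 10 is even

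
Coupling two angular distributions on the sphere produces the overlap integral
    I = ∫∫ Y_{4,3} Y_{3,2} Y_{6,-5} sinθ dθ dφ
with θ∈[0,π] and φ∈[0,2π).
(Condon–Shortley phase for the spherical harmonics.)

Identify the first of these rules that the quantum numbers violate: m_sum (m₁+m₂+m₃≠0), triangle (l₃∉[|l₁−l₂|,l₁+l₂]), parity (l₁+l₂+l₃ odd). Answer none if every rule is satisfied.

Σmᵢ = 0  ✓
l₃∈[|l₁−l₂|,l₁+l₂]=[1,7], have l₃=6  ✓
Σlᵢ = 13 ⇒ odd  ✗

parity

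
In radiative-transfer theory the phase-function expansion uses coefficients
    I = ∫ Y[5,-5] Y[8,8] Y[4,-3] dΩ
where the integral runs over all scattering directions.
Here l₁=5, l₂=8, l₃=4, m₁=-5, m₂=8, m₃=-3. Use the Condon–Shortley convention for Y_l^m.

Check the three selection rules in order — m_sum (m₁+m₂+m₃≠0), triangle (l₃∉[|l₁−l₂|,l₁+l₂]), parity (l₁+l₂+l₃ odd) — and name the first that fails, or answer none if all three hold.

parity

Σmᵢ = 0  ✓
l₃∈[|l₁−l₂|,l₁+l₂]=[3,13], have l₃=4  ✓
Σlᵢ = 17 ⇒ odd  ✗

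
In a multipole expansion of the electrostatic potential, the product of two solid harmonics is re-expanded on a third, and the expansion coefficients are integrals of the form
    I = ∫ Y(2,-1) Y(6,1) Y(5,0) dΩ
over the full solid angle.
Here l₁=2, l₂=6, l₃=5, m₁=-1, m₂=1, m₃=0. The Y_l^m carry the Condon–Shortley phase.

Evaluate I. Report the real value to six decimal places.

L=13 odd ⇒ parity kills the (l;000) factor ⇒ I = 0

0.000000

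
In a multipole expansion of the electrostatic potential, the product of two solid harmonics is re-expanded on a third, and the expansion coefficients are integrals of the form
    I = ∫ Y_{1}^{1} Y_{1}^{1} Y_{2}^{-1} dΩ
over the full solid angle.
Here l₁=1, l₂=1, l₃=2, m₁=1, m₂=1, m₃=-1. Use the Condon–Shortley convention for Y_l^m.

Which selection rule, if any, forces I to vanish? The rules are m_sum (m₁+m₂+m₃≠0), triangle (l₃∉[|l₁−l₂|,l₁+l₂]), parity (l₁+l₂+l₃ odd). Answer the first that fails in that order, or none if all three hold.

m_sum

Σmᵢ = 1  ✗
l₃∈[|l₁−l₂|,l₁+l₂]=[0,2], have l₃=2
Σlᵢ = 4 ⇒ even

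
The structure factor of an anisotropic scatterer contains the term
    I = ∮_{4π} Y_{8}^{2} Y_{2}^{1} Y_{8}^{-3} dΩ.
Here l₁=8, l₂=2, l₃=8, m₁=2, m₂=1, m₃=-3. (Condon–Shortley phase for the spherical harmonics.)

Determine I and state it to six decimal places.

Rules hold: Σm=0, L=18 even, 6≤8≤10.
N = 17·5·17 = 1445
Δ = 2!·14!·2!/19! = 1/348840
Racah Σ t=0..2: t=0:+1/116121600 t=1:−1/25401600 t=2:+1/116121600 = -1/45158400
⇒ 3j(8 2 8; 0 0 0)² = 24/1615, sgn -1
Racah Σ t=1..2: t=1:−1/87091200 t=2:+1/174182400 = -1/174182400
⇒ 3j(8 2 8; 2 1 -3)² = 55/7752, sgn +1
4πI² = N·(3j₀)²·(3jₘ)² = 55/361
I = -1·√(0.152355/4π) = -0.11010900

-0.110109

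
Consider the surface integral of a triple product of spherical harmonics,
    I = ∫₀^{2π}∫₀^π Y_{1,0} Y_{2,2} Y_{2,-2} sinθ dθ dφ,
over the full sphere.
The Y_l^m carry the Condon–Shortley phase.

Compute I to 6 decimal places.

0.000000

Σlᵢ=5 odd — θ-integrand is odd under cosθ→−cosθ; I=0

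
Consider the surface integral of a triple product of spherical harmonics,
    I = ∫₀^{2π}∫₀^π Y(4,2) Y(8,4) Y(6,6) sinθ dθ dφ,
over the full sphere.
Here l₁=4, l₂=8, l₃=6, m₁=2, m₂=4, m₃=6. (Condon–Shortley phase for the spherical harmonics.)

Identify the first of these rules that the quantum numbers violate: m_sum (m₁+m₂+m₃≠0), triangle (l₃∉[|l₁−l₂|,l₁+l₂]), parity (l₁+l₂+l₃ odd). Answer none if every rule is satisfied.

m_sum

azimuthal sum: 2 + 4 + 6 = 12  ✗
4 ≤ 6 ≤ 12 (triangle on l)
L = 4 + 8 + 6 = 18 (even)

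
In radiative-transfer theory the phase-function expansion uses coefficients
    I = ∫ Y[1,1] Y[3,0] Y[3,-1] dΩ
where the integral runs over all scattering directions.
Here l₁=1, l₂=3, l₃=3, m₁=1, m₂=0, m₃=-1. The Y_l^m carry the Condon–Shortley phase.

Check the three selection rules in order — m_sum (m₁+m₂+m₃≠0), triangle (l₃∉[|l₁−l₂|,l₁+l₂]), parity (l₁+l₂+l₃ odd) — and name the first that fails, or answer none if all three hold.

azimuthal sum: 1 + 0 − 1 = 0  ✓
2 ≤ 3 ≤ 4 (triangle on l)  ✓
L = 1 + 3 + 3 = 7 (odd)  ✗

parity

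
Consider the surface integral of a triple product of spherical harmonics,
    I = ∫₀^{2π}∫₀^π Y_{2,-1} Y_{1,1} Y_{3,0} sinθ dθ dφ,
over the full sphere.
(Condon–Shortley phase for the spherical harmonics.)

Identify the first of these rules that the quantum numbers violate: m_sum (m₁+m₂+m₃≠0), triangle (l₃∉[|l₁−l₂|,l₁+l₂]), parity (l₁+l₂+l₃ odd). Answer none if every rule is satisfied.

none

m₁+m₂+m₃ = -1 + 1 + 0 = 0  ✓
triangle: |2−1|=1 ≤ l₃=3 ≤ 2+1=3  ✓
parity: l₁+l₂+l₃ = 6 is even  ✓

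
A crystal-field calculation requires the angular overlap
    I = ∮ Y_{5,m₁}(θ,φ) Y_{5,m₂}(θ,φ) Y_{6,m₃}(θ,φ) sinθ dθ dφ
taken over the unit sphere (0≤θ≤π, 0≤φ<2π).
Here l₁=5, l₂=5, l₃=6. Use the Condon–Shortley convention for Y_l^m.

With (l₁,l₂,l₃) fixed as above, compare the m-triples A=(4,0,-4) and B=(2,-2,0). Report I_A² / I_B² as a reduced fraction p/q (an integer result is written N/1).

Same 5,5,6: normalisation and zero-m 3j drop out of the ratio.
A: Δ: 4! 6! 6! / 17! → 1/28588560; sum: t=0:+1/345600 t=1:−1/207360 = -1/518400; 3j²(5 5 6; 4 0 -4) = Δ·Π!·Σ² = 12/2431  (sign -1)
B: Δ: 4! 6! 6! / 17! → 1/28588560; sum: t=0:+1/31104 t=1:−1/13824 t=2:+1/57600 t=3:−1/3110400 = -1/43200; 3j²(5 5 6; 2 -2 0) = Δ·Π!·Σ² = 108/12155  (sign -1)
I_A²/I_B² = (12/2431)/(108/12155) = 5/9

5/9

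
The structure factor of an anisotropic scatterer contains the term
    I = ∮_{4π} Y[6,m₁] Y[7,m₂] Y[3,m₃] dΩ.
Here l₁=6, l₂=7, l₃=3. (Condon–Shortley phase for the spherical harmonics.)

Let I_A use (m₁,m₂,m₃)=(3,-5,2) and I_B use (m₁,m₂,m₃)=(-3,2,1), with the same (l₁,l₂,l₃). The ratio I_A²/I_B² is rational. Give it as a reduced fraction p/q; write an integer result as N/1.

Same 6,7,3: normalisation and zero-m 3j drop out of the ratio.
A: Δ: 10! 2! 4! / 17! → 1/2042040; sum: t=1:−1/4354560 t=2:+1/1935360 = 1/3483648; 3j²(6 7 3; 3 -5 2) = Δ·Π!·Σ² = 125/12376  (sign -1)
B: Δ: 10! 2! 4! / 17! → 1/2042040; sum: t=7:−1/241920 t=8:+1/483840 t=9:−1/17418240 = -37/17418240; 3j²(6 7 3; -3 2 1) = Δ·Π!·Σ² = 1369/136136  (sign -1)
I_A²/I_B² = (125/12376)/(1369/136136) = 1375/1369

1375/1369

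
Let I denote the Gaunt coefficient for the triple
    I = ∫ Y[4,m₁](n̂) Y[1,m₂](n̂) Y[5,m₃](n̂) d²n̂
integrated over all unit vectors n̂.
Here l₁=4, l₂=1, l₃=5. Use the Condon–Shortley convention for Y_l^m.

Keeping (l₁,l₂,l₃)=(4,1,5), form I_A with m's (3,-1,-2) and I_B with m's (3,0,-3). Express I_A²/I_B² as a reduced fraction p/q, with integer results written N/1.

Shared (l₁,l₂,l₃)=(4,1,5): N and (l;000)² cancel in I_A²/I_B².
A: Δ = 0!·8!·2!/11! = 1/495; Racah Σ t=0..0: t=0:+1/10080 = 1/10080; ⇒ 3j(4 1 5; 3 -1 -2)² = 1/165, sgn -1
B: Δ = 0!·8!·2!/11! = 1/495; Racah Σ t=0..0: t=0:+1/5040 = 1/5040; ⇒ 3j(4 1 5; 3 0 -3)² = 16/495, sgn +1
I_A²/I_B² = (1/165)/(16/495) = 3/16

3/16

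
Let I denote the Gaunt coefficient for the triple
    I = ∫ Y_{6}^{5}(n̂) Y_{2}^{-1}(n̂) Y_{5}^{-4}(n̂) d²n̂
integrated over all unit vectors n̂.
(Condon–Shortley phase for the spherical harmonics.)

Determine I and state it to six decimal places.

Σlᵢ=13 odd — θ-integrand is odd under cosθ→−cosθ; I=0

0.000000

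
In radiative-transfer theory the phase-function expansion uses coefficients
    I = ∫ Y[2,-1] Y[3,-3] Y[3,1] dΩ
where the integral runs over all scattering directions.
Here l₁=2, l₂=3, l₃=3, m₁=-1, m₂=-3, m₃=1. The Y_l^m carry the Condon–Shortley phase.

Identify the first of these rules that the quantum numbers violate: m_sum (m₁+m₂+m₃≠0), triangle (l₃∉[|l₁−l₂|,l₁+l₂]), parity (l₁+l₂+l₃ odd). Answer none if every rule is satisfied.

azimuthal sum: -1 − 3 + 1 = -3  ✗
1 ≤ 3 ≤ 5 (triangle on l)
L = 2 + 3 + 3 = 8 (even)

m_sum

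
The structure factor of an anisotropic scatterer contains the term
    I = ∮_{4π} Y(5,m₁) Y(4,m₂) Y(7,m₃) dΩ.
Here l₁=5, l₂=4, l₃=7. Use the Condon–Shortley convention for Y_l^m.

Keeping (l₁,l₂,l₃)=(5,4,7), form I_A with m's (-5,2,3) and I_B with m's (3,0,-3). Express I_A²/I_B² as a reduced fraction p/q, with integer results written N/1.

Shared (l₁,l₂,l₃)=(5,4,7): N and (l;000)² cancel in I_A²/I_B².
A: Δ = 2!·8!·6!/17! = 1/6126120; Racah Σ t=2..2: t=2:+1/3870720 = 1/3870720; ⇒ 3j(5 4 7; -5 2 3)² = 675/136136, sgn +1
B: Δ = 2!·8!·6!/17! = 1/6126120; Racah Σ t=0..2: t=0:+1/138240 t=1:−1/181440 t=2:+1/3870720 = 23/11612160; ⇒ 3j(5 4 7; 3 0 -3)² = 529/204204, sgn +1
I_A²/I_B² = (675/136136)/(529/204204) = 2025/1058

2025/1058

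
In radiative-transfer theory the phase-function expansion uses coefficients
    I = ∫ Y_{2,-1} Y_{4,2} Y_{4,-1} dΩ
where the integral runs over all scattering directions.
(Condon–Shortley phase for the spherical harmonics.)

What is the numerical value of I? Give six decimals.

0.127700

m-sum 0 ✓  L=10 even ✓  2≤4≤6 ✓
Π(2lᵢ+1) = 5×9×9 = 405
triangle coeff Δ(2,4,4) = 1/13860
Σ_t [0,2]: t=0:+1/192 t=1:−1/36 t=2:+1/192 = -5/288
(3j)²=20/693 [(2 4 4; 0 0 0)], sign=-1
Σ_t [1,2]: t=1:−1/240 t=2:+1/96 = 1/160
(3j)²=27/1540 [(2 4 4; -1 2 -1)], sign=-1
⇒ 4πI² = 1215/5929
I = (+1)√(1215/5929/(4π)) = 0.12770047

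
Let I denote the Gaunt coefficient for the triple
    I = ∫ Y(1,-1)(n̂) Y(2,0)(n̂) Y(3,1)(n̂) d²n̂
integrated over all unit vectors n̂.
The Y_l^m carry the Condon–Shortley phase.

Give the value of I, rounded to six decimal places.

Rules hold: Σm=0, L=6 even, 1≤3≤3.
N = 3·5·7 = 105
Δ = 0!·2!·4!/7! = 1/105
Racah Σ t=0..0: t=0:+1/4 = 1/4
⇒ 3j(1 2 3; 0 0 0)² = 3/35, sgn -1
Racah Σ t=0..0: t=0:+1/8 = 1/8
⇒ 3j(1 2 3; -1 0 1)² = 2/35, sgn +1
4πI² = N·(3j₀)²·(3jₘ)² = 18/35
I = -1·√(0.514286/4π) = -0.20230066

-0.202301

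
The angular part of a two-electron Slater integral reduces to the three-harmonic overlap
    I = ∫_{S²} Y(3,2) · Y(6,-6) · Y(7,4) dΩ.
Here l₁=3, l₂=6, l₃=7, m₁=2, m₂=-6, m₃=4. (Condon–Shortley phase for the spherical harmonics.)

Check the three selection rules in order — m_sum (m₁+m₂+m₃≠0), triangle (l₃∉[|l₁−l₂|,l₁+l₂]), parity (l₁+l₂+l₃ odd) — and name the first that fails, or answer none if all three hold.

m₁+m₂+m₃ = 2 − 6 + 4 = 0  ✓
triangle: |3−6|=3 ≤ l₃=7 ≤ 3+6=9  ✓
parity: l₁+l₂+l₃ = 16 is even  ✓

none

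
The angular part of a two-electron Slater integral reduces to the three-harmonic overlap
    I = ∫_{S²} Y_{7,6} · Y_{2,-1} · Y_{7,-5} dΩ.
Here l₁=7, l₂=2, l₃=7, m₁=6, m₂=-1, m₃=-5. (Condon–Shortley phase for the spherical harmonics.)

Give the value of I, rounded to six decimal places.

m-sum 0 ✓  L=16 even ✓  5≤7≤9 ✓
Π(2lᵢ+1) = 15×5×15 = 1125
triangle coeff Δ(7,2,7) = 1/185640
Σ_t [0,2]: t=0:+1/2419200 t=1:−1/518400 t=2:+1/2419200 = -1/907200
(3j)²=56/3315 [(7 2 7; 0 0 0)], sign=+1
Σ_t [0,1]: t=0:+1/79833600 t=1:−1/958003200 = 1/87091200
(3j)²=121/4760 [(7 2 7; 6 -1 -5)], sign=+1
⇒ 4πI² = 1815/3757
I = (+1)√(1815/3757/(4π)) = 0.19607074

0.196071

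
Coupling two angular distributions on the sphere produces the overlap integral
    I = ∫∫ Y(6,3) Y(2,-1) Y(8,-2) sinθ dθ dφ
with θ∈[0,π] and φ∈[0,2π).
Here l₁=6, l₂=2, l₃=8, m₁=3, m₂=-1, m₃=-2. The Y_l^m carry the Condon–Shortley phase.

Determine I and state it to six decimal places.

0.120013

m-sum 0 ✓  L=16 even ✓  4≤8≤8 ✓
Π(2lᵢ+1) = 13×5×17 = 1105
triangle coeff Δ(6,2,8) = 1/30940
Σ_t [0,0]: t=0:+1/2073600 = 1/2073600
(3j)²=28/1105 [(6 2 8; 0 0 0)], sign=+1
Σ_t [0,0]: t=0:+1/13063680 = 1/13063680
(3j)²=10/1547 [(6 2 8; 3 -1 -2)], sign=+1
⇒ 4πI² = 40/221
I = (+1)√(40/221/(4π)) = 0.12001318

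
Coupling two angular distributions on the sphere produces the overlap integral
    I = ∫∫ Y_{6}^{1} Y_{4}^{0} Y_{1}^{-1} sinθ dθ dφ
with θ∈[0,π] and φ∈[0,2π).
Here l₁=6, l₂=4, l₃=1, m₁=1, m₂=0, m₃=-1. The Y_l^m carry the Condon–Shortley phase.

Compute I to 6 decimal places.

triangle: need 2≤l₃≤10, have 1; I=0

0.000000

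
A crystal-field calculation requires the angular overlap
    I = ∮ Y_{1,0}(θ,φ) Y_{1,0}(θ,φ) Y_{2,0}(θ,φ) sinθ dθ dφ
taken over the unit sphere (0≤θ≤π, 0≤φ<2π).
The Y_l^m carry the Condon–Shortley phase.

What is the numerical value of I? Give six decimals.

Rules hold: Σm=0, L=4 even, 0≤2≤2.
N = 3·3·5 = 45
Δ = 0!·2!·2!/5! = 1/30
Racah Σ t=0..0: t=0:+1/1 = 1/1
⇒ 3j(1 1 2; 0 0 0)² = 2/15, sgn +1
(m-triple is (0,0,0) — same symbol as above.)
4πI² = N·(3j₀)²·(3jₘ)² = 4/5
I = +1·√(0.8/4π) = 0.25231325

0.252313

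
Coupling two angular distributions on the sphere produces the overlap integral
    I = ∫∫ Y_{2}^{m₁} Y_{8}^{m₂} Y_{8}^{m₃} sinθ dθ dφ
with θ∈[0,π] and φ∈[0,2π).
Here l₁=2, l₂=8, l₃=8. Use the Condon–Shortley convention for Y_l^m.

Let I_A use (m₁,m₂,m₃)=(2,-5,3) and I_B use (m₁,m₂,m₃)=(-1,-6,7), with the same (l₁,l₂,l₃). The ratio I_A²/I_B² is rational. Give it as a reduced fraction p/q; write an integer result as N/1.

Same 2,8,8: normalisation and zero-m 3j drop out of the ratio.
A: Δ: 2! 2! 14! / 19! → 1/348840; sum: t=0:+1/958003200 = 1/958003200; 3j²(2 8 8; 2 -5 3) = Δ·Π!·Σ² = 13/969  (sign -1)
B: Δ: 2! 2! 14! / 19! → 1/348840; sum: t=1:−1/12454041600 t=2:+1/174356582400 = -1/13412044800; 3j²(2 8 8; -1 -6 7) = Δ·Π!·Σ² = 169/7752  (sign +1)
I_A²/I_B² = (13/969)/(169/7752) = 8/13

8/13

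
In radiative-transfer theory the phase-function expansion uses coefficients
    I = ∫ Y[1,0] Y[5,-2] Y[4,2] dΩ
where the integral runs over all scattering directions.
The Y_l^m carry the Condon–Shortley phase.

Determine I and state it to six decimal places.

Checks pass: Σm=0; 10 even; l₃=4∈[4,6].
(2·1+1)(2·5+1)(2·4+1) = 297
Δ: 2! 0! 8! / 11! → 1/495
sum: t=1:−1/576 = -1/576
3j²(1 5 4; 0 0 0) = Δ·Π!·Σ² = 5/99  (sign -1)
sum: t=1:−1/1440 = -1/1440
3j²(1 5 4; 0 -2 2) = Δ·Π!·Σ² = 7/165  (sign -1)
combine: 4πI² = 297·5/99·7/165 = 7/11
take √, sign +1: I = 0.22503380

0.225034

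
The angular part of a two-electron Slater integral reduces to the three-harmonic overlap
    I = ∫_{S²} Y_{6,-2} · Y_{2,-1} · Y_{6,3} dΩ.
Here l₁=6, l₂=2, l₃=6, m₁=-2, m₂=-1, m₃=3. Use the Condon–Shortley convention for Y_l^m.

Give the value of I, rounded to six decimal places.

-0.140463

Rules hold: Σm=0, L=14 even, 4≤6≤8.
N = 13·5·13 = 845
Δ = 2!·10!·2!/15! = 1/90090
Racah Σ t=0..2: t=0:+1/69120 t=1:−1/14400 t=2:+1/69120 = -7/172800
⇒ 3j(6 2 6; 0 0 0)² = 14/715, sgn -1
Racah Σ t=0..1: t=0:+1/161280 t=1:−1/60480 = -1/96768
⇒ 3j(6 2 6; -2 -1 3)² = 15/1001, sgn +1
4πI² = N·(3j₀)²·(3jₘ)² = 30/121
I = -1·√(0.247934/4π) = -0.14046335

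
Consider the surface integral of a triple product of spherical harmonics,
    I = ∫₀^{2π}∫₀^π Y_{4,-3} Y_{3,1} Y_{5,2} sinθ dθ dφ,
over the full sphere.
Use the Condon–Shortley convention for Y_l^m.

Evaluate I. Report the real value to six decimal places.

Rules hold: Σm=0, L=12 even, 1≤5≤7.
N = 9·7·11 = 693
Δ = 2!·6!·4!/13! = 1/180180
Racah Σ t=0..2: t=0:+1/576 t=1:−1/144 t=2:+1/576 = -1/288
⇒ 3j(4 3 5; 0 0 0)² = 20/1001, sgn +1
Racah Σ t=1..2: t=1:−1/4320 t=2:+1/960 = 7/8640
⇒ 3j(4 3 5; -3 1 2)² = 343/12870, sgn -1
4πI² = N·(3j₀)²·(3jₘ)² = 686/1859
I = -1·√(0.369016/4π) = -0.17136315

-0.171363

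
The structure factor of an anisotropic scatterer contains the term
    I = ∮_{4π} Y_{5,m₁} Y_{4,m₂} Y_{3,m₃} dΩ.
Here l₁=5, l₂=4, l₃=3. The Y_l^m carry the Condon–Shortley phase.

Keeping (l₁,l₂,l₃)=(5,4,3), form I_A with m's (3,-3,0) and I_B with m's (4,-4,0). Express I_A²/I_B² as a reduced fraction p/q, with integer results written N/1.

l's match ⇒ only the (l;m) 3-j factors differ between A and B.
A: triangle coeff Δ(5,4,3) = 1/180180; Σ_t [0,1]: t=0:+1/2880 t=1:−1/1440 = -1/2880; (3j)²=7/715 [(5 4 3; 3 -3 0)], sign=+1
B: triangle coeff Δ(5,4,3) = 1/180180; Σ_t [0,0]: t=0:+1/8640 = 1/8640; (3j)²=28/715 [(5 4 3; 4 -4 0)], sign=-1
I_A²/I_B² = (7/715)/(28/715) = 1/4

1/4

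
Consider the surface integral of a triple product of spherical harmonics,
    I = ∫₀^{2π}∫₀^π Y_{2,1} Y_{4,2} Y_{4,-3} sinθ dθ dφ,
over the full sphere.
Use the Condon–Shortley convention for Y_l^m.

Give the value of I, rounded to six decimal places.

Checks pass: Σm=0; 10 even; l₃=4∈[2,6].
(2·2+1)(2·4+1)(2·4+1) = 405
Δ: 2! 2! 6! / 11! → 1/13860
sum: t=0:+1/192 t=1:−1/36 t=2:+1/192 = -5/288
3j²(2 4 4; 0 0 0) = Δ·Π!·Σ² = 20/693  (sign -1)
sum: t=0:+1/1440 t=1:−1/240 = -1/288
3j²(2 4 4; 1 2 -3) = Δ·Π!·Σ² = 5/132  (sign +1)
combine: 4πI² = 405·20/693·5/132 = 375/847
take √, sign -1: I = -0.18770204

-0.187702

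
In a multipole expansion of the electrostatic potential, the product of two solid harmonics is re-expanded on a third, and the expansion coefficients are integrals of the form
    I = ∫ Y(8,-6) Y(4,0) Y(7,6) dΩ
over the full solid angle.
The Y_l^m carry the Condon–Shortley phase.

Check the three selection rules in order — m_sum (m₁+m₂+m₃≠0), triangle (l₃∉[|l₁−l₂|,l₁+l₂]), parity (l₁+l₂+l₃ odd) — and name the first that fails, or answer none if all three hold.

parity

azimuthal sum: -6 + 0 + 6 = 0  ✓
4 ≤ 7 ≤ 12 (triangle on l)  ✓
L = 8 + 4 + 7 = 19 (odd)  ✗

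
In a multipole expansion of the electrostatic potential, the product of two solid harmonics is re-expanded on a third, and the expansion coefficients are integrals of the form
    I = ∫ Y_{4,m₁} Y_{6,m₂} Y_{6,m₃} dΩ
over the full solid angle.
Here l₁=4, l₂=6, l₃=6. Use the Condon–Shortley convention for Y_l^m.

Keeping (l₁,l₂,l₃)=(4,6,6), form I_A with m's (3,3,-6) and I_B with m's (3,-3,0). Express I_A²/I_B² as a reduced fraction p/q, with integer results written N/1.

33/28

Same 4,6,6: normalisation and zero-m 3j drop out of the ratio.
A: Δ: 4! 4! 8! / 17! → 1/15315300; sum: t=1:−1/5806080 = -1/5806080; 3j²(4 6 6; 3 3 -6) = Δ·Π!·Σ² = 9/884  (sign -1)
B: Δ: 4! 4! 8! / 17! → 1/15315300; sum: t=0:+1/103680 t=1:−1/207360 = 1/207360; 3j²(4 6 6; 3 -3 0) = Δ·Π!·Σ² = 21/2431  (sign +1)
I_A²/I_B² = (9/884)/(21/2431) = 33/28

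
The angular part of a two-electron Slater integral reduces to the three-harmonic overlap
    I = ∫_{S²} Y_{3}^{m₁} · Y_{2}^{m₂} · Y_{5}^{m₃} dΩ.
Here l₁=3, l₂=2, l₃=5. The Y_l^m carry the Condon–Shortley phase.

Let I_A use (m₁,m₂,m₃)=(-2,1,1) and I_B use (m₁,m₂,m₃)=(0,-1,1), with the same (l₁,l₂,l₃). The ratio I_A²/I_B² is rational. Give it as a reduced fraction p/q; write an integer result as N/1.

l's match ⇒ only the (l;m) 3-j factors differ between A and B.
A: triangle coeff Δ(3,2,5) = 1/2310; Σ_t [0,0]: t=0:+1/720 = 1/720; (3j)²=4/385 [(3 2 5; -2 1 1)], sign=+1
B: triangle coeff Δ(3,2,5) = 1/2310; Σ_t [0,0]: t=0:+1/216 = 1/216; (3j)²=8/231 [(3 2 5; 0 -1 1)], sign=+1
I_A²/I_B² = (4/385)/(8/231) = 3/10

3/10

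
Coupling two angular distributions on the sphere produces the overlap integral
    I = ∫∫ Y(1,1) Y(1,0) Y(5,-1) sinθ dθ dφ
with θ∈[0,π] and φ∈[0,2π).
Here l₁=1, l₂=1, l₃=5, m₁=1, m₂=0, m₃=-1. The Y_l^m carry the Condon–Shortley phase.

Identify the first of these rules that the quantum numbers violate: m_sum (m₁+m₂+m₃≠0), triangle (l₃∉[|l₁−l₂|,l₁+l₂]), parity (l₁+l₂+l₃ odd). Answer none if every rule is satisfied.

triangle

azimuthal sum: 1 + 0 − 1 = 0  ✓
0 ≤ 5 ≤ 2 (triangle on l)  ✗
L = 1 + 1 + 5 = 7 (odd)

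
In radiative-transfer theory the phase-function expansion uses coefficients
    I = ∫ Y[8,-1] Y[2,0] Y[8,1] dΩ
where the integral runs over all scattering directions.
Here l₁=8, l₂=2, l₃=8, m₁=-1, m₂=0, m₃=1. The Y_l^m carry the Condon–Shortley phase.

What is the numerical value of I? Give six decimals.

-0.152716

Checks pass: Σm=0; 18 even; l₃=8∈[6,10].
(2·8+1)(2·2+1)(2·8+1) = 1445
Δ: 2! 14! 2! / 19! → 1/348840
sum: t=0:+1/116121600 t=1:−1/25401600 t=2:+1/116121600 = -1/45158400
3j²(8 2 8; 0 0 0) = Δ·Π!·Σ² = 24/1615  (sign -1)
sum: t=0:+1/174182400 t=1:−1/29030400 t=2:+1/101606400 = -23/1219276800
3j²(8 2 8; -1 0 1) = Δ·Π!·Σ² = 529/38760  (sign +1)
combine: 4πI² = 1445·24/1615·529/38760 = 529/1805
take √, sign -1: I = -0.15271592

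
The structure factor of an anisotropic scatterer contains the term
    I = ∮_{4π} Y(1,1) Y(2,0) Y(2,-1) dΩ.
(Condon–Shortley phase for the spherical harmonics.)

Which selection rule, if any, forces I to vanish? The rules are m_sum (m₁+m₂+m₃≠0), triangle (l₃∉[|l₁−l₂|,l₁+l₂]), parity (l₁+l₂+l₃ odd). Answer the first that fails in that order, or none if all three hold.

parity

Σmᵢ = 0  ✓
l₃∈[|l₁−l₂|,l₁+l₂]=[1,3], have l₃=2  ✓
Σlᵢ = 5 ⇒ odd  ✗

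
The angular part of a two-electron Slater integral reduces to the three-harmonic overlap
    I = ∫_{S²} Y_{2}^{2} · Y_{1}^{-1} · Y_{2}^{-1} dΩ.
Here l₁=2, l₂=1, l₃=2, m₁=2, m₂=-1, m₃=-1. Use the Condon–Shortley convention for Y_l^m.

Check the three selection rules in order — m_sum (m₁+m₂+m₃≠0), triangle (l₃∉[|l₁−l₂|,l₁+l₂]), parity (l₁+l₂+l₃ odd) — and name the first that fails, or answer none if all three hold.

parity

Σmᵢ = 0  ✓
l₃∈[|l₁−l₂|,l₁+l₂]=[1,3], have l₃=2  ✓
Σlᵢ = 5 ⇒ odd  ✗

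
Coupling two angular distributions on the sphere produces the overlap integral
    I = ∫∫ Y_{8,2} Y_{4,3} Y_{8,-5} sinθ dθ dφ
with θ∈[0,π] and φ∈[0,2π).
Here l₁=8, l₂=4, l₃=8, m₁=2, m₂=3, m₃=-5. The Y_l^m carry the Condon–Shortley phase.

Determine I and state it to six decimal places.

m-sum 0 ✓  L=20 even ✓  4≤8≤12 ✓
Π(2lᵢ+1) = 17×9×17 = 2601
triangle coeff Δ(8,4,8) = 1/185175900
Σ_t [0,4]: t=0:+1/557383680 t=1:−1/21772800 t=2:+1/8294400 t=3:−1/21772800 t=4:+1/557383680 = 1/30965760
(3j)²=36/4199 [(8 4 8; 0 0 0)], sign=+1
Σ_t [3,4]: t=3:−1/313528320 t=4:+1/1045094400 = -1/447897600
(3j)²=77/5814 [(8 4 8; 2 3 -5)], sign=+1
⇒ 4πI² = 1386/4693
I = (+1)√(1386/4693/(4π)) = 0.15330327

0.153303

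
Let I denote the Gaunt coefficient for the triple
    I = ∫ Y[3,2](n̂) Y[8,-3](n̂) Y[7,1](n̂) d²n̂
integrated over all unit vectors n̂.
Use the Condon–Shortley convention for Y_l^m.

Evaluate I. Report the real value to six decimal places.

Rules hold: Σm=0, L=18 even, 5≤7≤11.
N = 7·17·15 = 1785
Δ = 4!·2!·12!/19! = 1/5290740
Racah Σ t=1..3: t=1:−1/7257600 t=2:+1/2073600 t=3:−1/7257600 = 1/4838400
⇒ 3j(3 8 7; 0 0 0)² = 252/20995, sgn -1
Racah Σ t=0..1: t=0:+1/14515200 t=1:−1/11612160 = -1/58060800
⇒ 3j(3 8 7; 2 -3 1)² = 55/58786, sgn -1
4πI² = N·(3j₀)²·(3jₘ)² = 20790/1037153
I = +1·√(0.0200453/4π) = 0.03993934

0.039939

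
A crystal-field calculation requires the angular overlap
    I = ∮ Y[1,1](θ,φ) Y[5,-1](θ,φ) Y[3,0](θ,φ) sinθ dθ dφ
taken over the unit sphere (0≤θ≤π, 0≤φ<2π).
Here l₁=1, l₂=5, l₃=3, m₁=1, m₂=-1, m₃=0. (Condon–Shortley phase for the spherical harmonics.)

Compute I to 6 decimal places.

0.000000

triangle: need 4≤l₃≤6, have 3; I=0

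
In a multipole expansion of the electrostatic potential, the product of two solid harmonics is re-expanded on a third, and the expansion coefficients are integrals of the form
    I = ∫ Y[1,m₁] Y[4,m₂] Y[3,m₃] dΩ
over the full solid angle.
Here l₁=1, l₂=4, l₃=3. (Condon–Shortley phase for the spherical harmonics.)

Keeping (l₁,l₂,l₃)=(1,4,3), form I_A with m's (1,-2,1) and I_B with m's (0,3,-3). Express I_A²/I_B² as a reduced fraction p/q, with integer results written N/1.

Same 1,4,3: normalisation and zero-m 3j drop out of the ratio.
A: Δ: 2! 0! 6! / 9! → 1/252; sum: t=0:+1/96 = 1/96; 3j²(1 4 3; 1 -2 1) = Δ·Π!·Σ² = 5/84  (sign +1)
B: Δ: 2! 0! 6! / 9! → 1/252; sum: t=1:−1/720 = -1/720; 3j²(1 4 3; 0 3 -3) = Δ·Π!·Σ² = 1/36  (sign -1)
I_A²/I_B² = (5/84)/(1/36) = 15/7

15/7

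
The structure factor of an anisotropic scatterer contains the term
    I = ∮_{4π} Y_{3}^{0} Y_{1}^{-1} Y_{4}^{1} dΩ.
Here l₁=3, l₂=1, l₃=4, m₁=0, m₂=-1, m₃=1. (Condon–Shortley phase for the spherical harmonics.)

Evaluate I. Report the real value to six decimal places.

-0.194664

m-sum 0 ✓  L=8 even ✓  2≤4≤4 ✓
Π(2lᵢ+1) = 7×3×9 = 189
triangle coeff Δ(3,1,4) = 1/252
Σ_t [0,0]: t=0:+1/36 = 1/36
(3j)²=4/63 [(3 1 4; 0 0 0)], sign=+1
Σ_t [0,0]: t=0:+1/72 = 1/72
(3j)²=5/126 [(3 1 4; 0 -1 1)], sign=-1
⇒ 4πI² = 10/21
I = (-1)√(10/21/(4π)) = -0.19466390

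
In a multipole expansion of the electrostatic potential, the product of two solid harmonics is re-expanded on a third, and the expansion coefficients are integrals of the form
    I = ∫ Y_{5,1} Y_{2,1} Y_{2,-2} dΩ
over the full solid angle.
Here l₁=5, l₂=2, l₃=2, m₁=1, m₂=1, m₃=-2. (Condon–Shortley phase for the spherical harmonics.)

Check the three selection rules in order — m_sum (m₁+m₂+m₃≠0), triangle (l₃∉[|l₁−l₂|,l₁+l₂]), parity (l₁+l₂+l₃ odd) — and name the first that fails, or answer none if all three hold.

triangle

Σmᵢ = 0  ✓
l₃∈[|l₁−l₂|,l₁+l₂]=[3,7], have l₃=2  ✗
Σlᵢ = 9 ⇒ odd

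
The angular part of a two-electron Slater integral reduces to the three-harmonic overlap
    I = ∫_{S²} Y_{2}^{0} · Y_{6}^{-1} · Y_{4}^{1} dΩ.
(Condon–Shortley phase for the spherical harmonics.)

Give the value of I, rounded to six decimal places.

-0.230476

Rules hold: Σm=0, L=12 even, 4≤4≤8.
N = 5·13·9 = 585
Δ = 4!·0!·8!/13! = 1/6435
Racah Σ t=2..2: t=2:+1/2304 = 1/2304
⇒ 3j(2 6 4; 0 0 0)² = 5/143, sgn +1
Racah Σ t=2..2: t=2:+1/2880 = 1/2880
⇒ 3j(2 6 4; 0 -1 1)² = 14/429, sgn -1
4πI² = N·(3j₀)²·(3jₘ)² = 1050/1573
I = -1·√(0.667514/4π) = -0.23047581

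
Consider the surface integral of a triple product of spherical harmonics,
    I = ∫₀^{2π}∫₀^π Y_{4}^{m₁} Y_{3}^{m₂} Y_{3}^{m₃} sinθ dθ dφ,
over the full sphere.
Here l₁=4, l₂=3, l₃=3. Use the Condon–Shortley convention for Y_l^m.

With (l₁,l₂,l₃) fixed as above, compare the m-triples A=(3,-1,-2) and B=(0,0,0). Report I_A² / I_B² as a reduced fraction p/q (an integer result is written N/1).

l's match ⇒ only the (l;m) 3-j factors differ between A and B.
A: triangle coeff Δ(4,3,3) = 1/34650; Σ_t [0,1]: t=0:+1/288 t=1:−1/144 = -1/288; (3j)²=1/99 [(4 3 3; 3 -1 -2)], sign=+1
B: triangle coeff Δ(4,3,3) = 1/34650; Σ_t [1,3]: t=1:−1/72 t=2:+1/16 t=3:−1/72 = 5/144; (3j)²=2/77 [(4 3 3; 0 0 0)], sign=-1
I_A²/I_B² = (1/99)/(2/77) = 7/18

7/18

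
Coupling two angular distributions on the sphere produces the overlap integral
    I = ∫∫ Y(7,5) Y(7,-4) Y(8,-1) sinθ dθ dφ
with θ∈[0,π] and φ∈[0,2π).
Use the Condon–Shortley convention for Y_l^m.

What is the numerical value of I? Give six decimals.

0.054928

m-sum 0 ✓  L=22 even ✓  0≤8≤14 ✓
Π(2lᵢ+1) = 15×15×17 = 3825
triangle coeff Δ(7,7,8) = 1/22086194130
Σ_t [0,6]: t=0:+1/18289152000 t=1:−1/248832000 t=2:+1/24883200 t=3:−1/11943936 t=4:+1/24883200 t=5:−1/248832000 t=6:+1/18289152000 = -11/975421440
(3j)²=1750/289731 [(7 7 8; 0 0 0)], sign=-1
Σ_t [0,2]: t=0:+1/746496000 t=1:−1/870912000 t=2:+1/9754214400 = 43/146313216000
(3j)²=5547/3380195 [(7 7 8; 5 -4 -1)], sign=-1
⇒ 4πI² = 20801250/548653937
I = (+1)√(20801250/548653937/(4π)) = 0.05492759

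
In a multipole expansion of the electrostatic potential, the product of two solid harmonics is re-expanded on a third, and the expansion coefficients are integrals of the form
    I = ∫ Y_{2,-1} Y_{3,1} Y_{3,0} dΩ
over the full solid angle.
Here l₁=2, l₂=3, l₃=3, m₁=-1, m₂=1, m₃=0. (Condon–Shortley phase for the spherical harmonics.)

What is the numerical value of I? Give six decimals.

Rules hold: Σm=0, L=8 even, 1≤3≤5.
N = 5·7·7 = 245
Δ = 2!·2!·4!/9! = 1/3780
Racah Σ t=0..2: t=0:+1/24 t=1:−1/4 t=2:+1/24 = -1/6
⇒ 3j(2 3 3; 0 0 0)² = 4/105, sgn +1
Racah Σ t=1..2: t=1:−1/12 t=2:+1/8 = 1/24
⇒ 3j(2 3 3; -1 1 0)² = 1/210, sgn -1
4πI² = N·(3j₀)²·(3jₘ)² = 2/45
I = -1·√(0.0444444/4π) = -0.05947080

-0.059471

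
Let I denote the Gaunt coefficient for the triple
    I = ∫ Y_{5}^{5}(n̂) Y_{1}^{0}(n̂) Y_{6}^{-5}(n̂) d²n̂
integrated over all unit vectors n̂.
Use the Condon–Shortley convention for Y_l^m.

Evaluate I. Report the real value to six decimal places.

-0.135514

m-sum 0 ✓  L=12 even ✓  4≤6≤6 ✓
Π(2lᵢ+1) = 11×3×13 = 429
triangle coeff Δ(5,1,6) = 1/858
Σ_t [0,0]: t=0:+1/14400 = 1/14400
(3j)²=6/143 [(5 1 6; 0 0 0)], sign=+1
Σ_t [0,0]: t=0:+1/3628800 = 1/3628800
(3j)²=1/78 [(5 1 6; 5 0 -5)], sign=-1
⇒ 4πI² = 3/13
I = (-1)√(3/13/(4π)) = -0.13551395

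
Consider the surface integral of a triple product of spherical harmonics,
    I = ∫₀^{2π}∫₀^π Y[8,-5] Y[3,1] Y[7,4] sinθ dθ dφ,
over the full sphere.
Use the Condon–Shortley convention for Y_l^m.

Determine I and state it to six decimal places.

-0.120760

Checks pass: Σm=0; 18 even; l₃=7∈[5,11].
(2·8+1)(2·3+1)(2·7+1) = 1785
Δ: 4! 12! 2! / 19! → 1/5290740
sum: t=1:−1/7257600 t=2:+1/2073600 t=3:−1/7257600 = 1/4838400
3j²(8 3 7; 0 0 0) = Δ·Π!·Σ² = 252/20995  (sign -1)
sum: t=2:+1/319334400 t=3:−1/43545600 t=4:+1/104509440 = -59/5748019200
3j²(8 3 7; -5 1 4) = Δ·Π!·Σ² = 3481/406980  (sign +1)
combine: 4πI² = 1785·252/20995·3481/406980 = 73101/398905
take √, sign -1: I = -0.12075969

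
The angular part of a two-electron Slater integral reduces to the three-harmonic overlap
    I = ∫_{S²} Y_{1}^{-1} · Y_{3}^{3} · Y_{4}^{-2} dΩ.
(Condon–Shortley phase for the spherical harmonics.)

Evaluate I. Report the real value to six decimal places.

0.061558

Checks pass: Σm=0; 8 even; l₃=4∈[2,4].
(2·1+1)(2·3+1)(2·4+1) = 189
Δ: 0! 2! 6! / 9! → 1/252
sum: t=0:+1/36 = 1/36
3j²(1 3 4; 0 0 0) = Δ·Π!·Σ² = 4/63  (sign +1)
sum: t=0:+1/1440 = 1/1440
3j²(1 3 4; -1 3 -2) = Δ·Π!·Σ² = 1/252  (sign +1)
combine: 4πI² = 189·4/63·1/252 = 1/21
take √, sign +1: I = 0.06155813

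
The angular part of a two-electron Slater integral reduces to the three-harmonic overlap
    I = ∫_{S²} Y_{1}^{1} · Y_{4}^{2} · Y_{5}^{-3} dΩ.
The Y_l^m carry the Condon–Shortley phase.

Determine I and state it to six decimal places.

-0.259847

Checks pass: Σm=0; 10 even; l₃=5∈[3,5].
(2·1+1)(2·4+1)(2·5+1) = 297
Δ: 0! 2! 8! / 11! → 1/495
sum: t=0:+1/576 = 1/576
3j²(1 4 5; 0 0 0) = Δ·Π!·Σ² = 5/99  (sign -1)
sum: t=0:+1/2880 = 1/2880
3j²(1 4 5; 1 2 -3) = Δ·Π!·Σ² = 28/495  (sign +1)
combine: 4πI² = 297·5/99·28/495 = 28/33
take √, sign -1: I = -0.25984664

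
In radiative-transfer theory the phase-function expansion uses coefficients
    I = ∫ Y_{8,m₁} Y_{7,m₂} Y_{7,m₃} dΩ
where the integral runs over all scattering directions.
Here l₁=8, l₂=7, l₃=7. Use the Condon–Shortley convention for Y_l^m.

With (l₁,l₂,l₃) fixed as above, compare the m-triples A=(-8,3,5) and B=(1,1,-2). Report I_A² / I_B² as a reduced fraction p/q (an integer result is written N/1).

Same 8,7,7: normalisation and zero-m 3j drop out of the ratio.
A: Δ: 8! 8! 6! / 23! → 1/22086194130; sum: t=8:+1/78033715200 = 1/78033715200; 3j²(8 7 7; -8 3 5) = Δ·Π!·Σ² = 675/52003  (sign +1)
B: Δ: 8! 8! 6! / 23! → 1/22086194130; sum: t=2:+1/746496000 t=3:−1/49766400 t=4:+1/19906560 t=5:−1/37324800 t=6:+1/348364800 t=7:−1/24385536000 = 11/1463132160; 3j²(8 7 7; 1 1 -2) = Δ·Π!·Σ² = 4000/676039  (sign -1)
I_A²/I_B² = (675/52003)/(4000/676039) = 351/160

351/160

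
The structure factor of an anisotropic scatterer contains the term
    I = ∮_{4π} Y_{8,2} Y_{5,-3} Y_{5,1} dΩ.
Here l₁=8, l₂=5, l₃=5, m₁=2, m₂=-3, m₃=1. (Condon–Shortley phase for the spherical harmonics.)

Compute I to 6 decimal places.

-0.138062

m-sum 0 ✓  L=18 even ✓  3≤5≤13 ✓
Π(2lᵢ+1) = 17×11×11 = 2057
triangle coeff Δ(8,5,5) = 1/37413090
Σ_t [3,5]: t=3:−1/1036800 t=4:+1/331776 t=5:−1/1036800 = 1/921600
(3j)²=490/46189 [(8 5 5; 0 0 0)], sign=-1
Σ_t [0,2]: t=0:+1/116121600 t=1:−1/3628800 t=2:+1/1658880 = 13/38707200
(3j)²=39/3553 [(8 5 5; 2 -3 1)], sign=+1
⇒ 4πI² = 1470/6137
I = (-1)√(1470/6137/(4π)) = -0.13806248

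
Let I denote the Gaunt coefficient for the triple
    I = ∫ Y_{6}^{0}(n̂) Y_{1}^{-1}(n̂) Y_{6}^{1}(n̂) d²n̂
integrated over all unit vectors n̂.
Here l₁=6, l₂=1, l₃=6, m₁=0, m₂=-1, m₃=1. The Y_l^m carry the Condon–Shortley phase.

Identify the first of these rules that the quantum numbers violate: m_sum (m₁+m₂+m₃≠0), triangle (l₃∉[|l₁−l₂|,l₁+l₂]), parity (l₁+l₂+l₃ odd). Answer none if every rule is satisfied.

m₁+m₂+m₃ = 0 − 1 + 1 = 0  ✓
triangle: |6−1|=5 ≤ l₃=6 ≤ 6+1=7  ✓
parity: l₁+l₂+l₃ = 13 is odd  ✗

parity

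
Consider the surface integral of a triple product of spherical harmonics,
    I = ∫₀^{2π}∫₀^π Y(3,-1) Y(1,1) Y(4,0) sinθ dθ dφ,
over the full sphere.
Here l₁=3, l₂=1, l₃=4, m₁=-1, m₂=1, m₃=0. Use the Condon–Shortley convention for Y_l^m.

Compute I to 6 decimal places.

Checks pass: Σm=0; 8 even; l₃=4∈[2,4].
(2·3+1)(2·1+1)(2·4+1) = 189
Δ: 0! 6! 2! / 9! → 1/252
sum: t=0:+1/36 = 1/36
3j²(3 1 4; 0 0 0) = Δ·Π!·Σ² = 4/63  (sign +1)
sum: t=0:+1/96 = 1/96
3j²(3 1 4; -1 1 0) = Δ·Π!·Σ² = 1/42  (sign +1)
combine: 4πI² = 189·4/63·1/42 = 2/7
take √, sign +1: I = 0.15078601

0.150786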